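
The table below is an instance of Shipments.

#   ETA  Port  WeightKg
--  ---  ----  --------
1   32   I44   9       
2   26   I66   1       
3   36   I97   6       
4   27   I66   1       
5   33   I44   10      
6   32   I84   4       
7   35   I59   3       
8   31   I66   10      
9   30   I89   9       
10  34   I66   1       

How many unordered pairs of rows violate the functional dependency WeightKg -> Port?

WeightKg=9: violating pairs (1,9) — 1 pair.
WeightKg=1: all 3 rows agree on Port — 0 pairs.
WeightKg=10: violating pairs (5,8) — 1 pair.

2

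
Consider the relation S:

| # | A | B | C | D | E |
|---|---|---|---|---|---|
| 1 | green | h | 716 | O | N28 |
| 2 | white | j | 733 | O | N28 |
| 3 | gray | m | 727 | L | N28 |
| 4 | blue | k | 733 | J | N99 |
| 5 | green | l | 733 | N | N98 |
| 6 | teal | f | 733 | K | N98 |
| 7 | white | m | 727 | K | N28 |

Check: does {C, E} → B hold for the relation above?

No

(C=716, E=N28): row 1 → B = h ✓
(C=733, E=N28): row 2 → B = j ✓
(C=727, E=N28): rows 3, 7 → B = m, m ✓
(C=733, E=N99): row 4 → B = k ✓
(C=733, E=N98): rows 5, 6 → B takes values {l, f} — violation
Two rows agree on {C, E} but differ on B, so {C, E} → B does not hold.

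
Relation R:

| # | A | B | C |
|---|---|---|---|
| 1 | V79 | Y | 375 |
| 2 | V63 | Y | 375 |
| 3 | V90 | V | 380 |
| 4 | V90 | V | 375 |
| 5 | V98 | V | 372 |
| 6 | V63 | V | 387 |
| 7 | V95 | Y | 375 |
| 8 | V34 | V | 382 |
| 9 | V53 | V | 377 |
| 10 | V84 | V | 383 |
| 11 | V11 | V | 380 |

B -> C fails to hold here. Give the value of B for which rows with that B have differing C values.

V

B=Y: rows 1, 2, 7 → C = 375, 375, 375 ✓
B=V: rows 3, 4, 5, 6, 8, 9, 10, 11 → C takes values {380, 375, 372, 387, 382, 377, 383} — violation
The only B value with inconsistent C is B=V.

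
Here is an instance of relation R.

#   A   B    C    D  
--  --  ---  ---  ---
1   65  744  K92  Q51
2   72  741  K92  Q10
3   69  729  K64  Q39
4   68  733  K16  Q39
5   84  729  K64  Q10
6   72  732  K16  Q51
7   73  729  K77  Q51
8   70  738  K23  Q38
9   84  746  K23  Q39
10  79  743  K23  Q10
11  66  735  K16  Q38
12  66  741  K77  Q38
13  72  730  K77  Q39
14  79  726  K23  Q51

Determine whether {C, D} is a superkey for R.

Yes

All 14 rows have distinct {C, D} values, so {C, D} → (all attributes) holds and {C, D} is a superkey.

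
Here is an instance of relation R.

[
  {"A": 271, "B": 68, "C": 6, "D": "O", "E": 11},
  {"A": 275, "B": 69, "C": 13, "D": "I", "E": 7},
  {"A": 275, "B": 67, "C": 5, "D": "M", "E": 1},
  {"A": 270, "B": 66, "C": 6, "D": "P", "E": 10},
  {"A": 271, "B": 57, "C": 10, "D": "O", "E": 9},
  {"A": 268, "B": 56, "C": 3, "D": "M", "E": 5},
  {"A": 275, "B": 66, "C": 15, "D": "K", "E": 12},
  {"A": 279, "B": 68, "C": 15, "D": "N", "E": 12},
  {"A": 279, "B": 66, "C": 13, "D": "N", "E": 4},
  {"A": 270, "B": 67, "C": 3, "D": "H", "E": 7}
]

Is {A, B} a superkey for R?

All 10 rows have distinct {A, B} values, so {A, B} → (all attributes) holds and {A, B} is a superkey.

Yes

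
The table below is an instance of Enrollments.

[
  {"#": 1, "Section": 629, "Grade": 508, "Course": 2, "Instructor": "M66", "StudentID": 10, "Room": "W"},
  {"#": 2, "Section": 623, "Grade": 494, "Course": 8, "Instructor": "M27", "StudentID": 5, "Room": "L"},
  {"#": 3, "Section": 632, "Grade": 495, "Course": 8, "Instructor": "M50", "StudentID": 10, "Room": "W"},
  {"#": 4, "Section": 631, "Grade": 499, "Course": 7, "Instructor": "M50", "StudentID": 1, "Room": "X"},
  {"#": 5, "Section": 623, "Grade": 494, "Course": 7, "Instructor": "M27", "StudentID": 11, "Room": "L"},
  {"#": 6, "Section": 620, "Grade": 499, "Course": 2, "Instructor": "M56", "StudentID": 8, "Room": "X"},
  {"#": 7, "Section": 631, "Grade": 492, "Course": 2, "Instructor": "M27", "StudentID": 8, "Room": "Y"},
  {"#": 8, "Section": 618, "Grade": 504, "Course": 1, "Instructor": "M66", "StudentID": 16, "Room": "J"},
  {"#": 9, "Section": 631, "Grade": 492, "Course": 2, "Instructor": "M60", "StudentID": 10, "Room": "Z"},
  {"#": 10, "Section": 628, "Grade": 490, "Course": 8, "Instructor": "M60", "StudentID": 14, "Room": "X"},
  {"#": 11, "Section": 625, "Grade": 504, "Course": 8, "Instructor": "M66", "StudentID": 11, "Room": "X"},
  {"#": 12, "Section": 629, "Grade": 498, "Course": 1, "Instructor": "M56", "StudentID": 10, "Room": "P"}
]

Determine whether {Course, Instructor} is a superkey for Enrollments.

All 12 rows have distinct {Course, Instructor} values, so {Course, Instructor} → (all attributes) holds and {Course, Instructor} is a superkey.

Yes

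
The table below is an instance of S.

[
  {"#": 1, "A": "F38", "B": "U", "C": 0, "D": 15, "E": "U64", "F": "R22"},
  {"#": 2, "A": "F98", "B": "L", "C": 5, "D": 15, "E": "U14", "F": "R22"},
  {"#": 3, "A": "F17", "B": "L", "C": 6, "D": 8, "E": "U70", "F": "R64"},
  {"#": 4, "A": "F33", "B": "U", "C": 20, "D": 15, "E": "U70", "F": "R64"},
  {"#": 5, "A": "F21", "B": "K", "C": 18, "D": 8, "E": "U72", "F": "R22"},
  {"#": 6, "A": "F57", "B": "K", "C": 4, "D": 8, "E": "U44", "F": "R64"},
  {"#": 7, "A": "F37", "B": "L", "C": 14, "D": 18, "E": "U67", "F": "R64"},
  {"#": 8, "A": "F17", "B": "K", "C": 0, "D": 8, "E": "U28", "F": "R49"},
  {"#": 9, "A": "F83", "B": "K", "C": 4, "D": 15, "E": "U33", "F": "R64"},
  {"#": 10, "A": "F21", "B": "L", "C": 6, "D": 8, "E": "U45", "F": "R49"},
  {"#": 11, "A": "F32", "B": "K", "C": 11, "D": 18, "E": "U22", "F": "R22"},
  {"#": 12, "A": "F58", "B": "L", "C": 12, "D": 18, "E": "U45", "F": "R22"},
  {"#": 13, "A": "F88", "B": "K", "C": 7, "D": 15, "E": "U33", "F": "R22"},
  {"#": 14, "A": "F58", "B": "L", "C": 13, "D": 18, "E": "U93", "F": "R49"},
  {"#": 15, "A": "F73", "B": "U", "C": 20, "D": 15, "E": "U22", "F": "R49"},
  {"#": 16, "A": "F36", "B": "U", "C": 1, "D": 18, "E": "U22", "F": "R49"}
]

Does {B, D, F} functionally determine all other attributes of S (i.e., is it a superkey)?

Yes

All 16 rows have distinct {B, D, F} values, so {B, D, F} → (all attributes) holds and {B, D, F} is a superkey.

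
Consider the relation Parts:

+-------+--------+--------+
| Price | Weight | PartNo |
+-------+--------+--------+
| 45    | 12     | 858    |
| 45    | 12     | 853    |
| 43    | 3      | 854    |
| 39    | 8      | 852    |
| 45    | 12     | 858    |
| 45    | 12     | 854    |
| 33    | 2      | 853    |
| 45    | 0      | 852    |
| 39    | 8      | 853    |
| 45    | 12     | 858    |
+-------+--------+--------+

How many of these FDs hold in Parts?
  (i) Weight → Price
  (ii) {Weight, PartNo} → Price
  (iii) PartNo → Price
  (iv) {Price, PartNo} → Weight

(i) Weight → Price: every LHS value maps to a single RHS value — holds.
(ii) {Weight, PartNo} → Price: every LHS value maps to a single RHS value — holds.
(iii) PartNo → Price: PartNo=853: 3 rows → Price takes values {45, 33, 39} — violation; PartNo=854: 2 rows → Price takes values {43, 45} — violation; PartNo=852: 2 rows → Price takes values {39, 45} — violation — fails.
(iv) {Price, PartNo} → Weight: every LHS value maps to a single RHS value — holds.
3 of the 4 dependencies hold.

3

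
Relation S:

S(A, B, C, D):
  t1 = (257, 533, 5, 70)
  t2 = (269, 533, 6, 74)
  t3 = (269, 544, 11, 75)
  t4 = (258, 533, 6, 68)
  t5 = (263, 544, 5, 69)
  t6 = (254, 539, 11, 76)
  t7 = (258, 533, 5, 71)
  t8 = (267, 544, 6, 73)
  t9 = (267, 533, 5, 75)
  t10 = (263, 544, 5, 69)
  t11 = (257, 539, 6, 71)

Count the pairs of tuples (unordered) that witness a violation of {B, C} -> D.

(B=533, C=5): violating pairs (1,7), (1,9), (7,9) — 3 pairs.
(B=533, C=6): violating pairs (2,4) — 1 pair.
(B=544, C=5): all 2 rows agree on D — 0 pairs.

4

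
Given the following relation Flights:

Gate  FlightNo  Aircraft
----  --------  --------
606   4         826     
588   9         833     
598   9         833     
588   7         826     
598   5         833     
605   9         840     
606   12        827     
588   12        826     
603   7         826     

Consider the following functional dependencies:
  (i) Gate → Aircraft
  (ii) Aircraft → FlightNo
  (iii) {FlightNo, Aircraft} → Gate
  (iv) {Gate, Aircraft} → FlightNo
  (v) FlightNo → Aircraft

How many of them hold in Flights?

(i) Gate → Aircraft: Gate=606: 2 rows → Aircraft takes values {826, 827} — violation; Gate=588: 3 rows → Aircraft takes values {833, 826} — violation — fails.
(ii) Aircraft → FlightNo: Aircraft=826: 4 rows → FlightNo takes values {4, 7, 12} — violation; Aircraft=833: 3 rows → FlightNo takes values {9, 5} — violation — fails.
(iii) {FlightNo, Aircraft} → Gate: (FlightNo=9, Aircraft=833): 2 rows → Gate takes values {588, 598} — violation; (FlightNo=7, Aircraft=826): 2 rows → Gate takes values {588, 603} — violation — fails.
(iv) {Gate, Aircraft} → FlightNo: (Gate=598, Aircraft=833): 2 rows → FlightNo takes values {9, 5} — violation; (Gate=588, Aircraft=826): 2 rows → FlightNo takes values {7, 12} — violation — fails.
(v) FlightNo → Aircraft: FlightNo=9: 3 rows → Aircraft takes values {833, 840} — violation; FlightNo=12: 2 rows → Aircraft takes values {827, 826} — violation — fails.
None of the 5 dependencies hold.

0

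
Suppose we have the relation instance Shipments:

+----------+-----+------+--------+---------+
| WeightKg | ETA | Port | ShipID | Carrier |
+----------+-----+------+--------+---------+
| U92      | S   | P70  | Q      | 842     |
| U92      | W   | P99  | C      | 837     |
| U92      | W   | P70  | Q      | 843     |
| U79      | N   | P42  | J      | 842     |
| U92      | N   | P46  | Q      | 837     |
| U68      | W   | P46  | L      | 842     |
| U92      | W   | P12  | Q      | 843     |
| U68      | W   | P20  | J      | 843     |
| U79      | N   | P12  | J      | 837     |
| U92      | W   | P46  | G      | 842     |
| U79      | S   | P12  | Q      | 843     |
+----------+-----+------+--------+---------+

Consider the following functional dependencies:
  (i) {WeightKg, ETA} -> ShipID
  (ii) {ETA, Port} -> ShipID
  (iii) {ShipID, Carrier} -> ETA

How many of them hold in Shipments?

0

(i) {WeightKg, ETA} -> ShipID: (WeightKg=U92, ETA=W): 4 rows → ShipID takes values {C, Q, G} — violation; (WeightKg=U68, ETA=W): 2 rows → ShipID takes values {L, J} — violation — fails.
(ii) {ETA, Port} -> ShipID: (ETA=W, Port=P46): 2 rows → ShipID takes values {L, G} — violation — fails.
(iii) {ShipID, Carrier} -> ETA: (ShipID=Q, Carrier=843): 3 rows → ETA takes values {W, S} — violation — fails.
None of the 3 dependencies hold.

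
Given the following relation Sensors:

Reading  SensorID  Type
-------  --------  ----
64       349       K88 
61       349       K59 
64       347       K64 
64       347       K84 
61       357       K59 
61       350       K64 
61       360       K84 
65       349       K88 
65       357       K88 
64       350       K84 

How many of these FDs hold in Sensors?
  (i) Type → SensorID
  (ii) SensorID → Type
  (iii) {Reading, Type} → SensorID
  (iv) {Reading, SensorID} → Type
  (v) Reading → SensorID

(i) Type → SensorID: Type=K88: 3 rows → SensorID takes values {349, 357} — violation; Type=K59: 2 rows → SensorID takes values {349, 357} — violation; Type=K64: 2 rows → SensorID takes values {347, 350} — violation; Type=K84: 3 rows → SensorID takes values {347, 360, 350} — violation — fails.
(ii) SensorID → Type: SensorID=349: 3 rows → Type takes values {K88, K59} — violation; SensorID=347: 2 rows → Type takes values {K64, K84} — violation; SensorID=357: 2 rows → Type takes values {K59, K88} — violation; SensorID=350: 2 rows → Type takes values {K64, K84} — violation — fails.
(iii) {Reading, Type} → SensorID: (Reading=61, Type=K59): 2 rows → SensorID takes values {349, 357} — violation; (Reading=64, Type=K84): 2 rows → SensorID takes values {347, 350} — violation; (Reading=65, Type=K88): 2 rows → SensorID takes values {349, 357} — violation — fails.
(iv) {Reading, SensorID} → Type: (Reading=64, SensorID=347): 2 rows → Type takes values {K64, K84} — violation — fails.
(v) Reading → SensorID: Reading=64: 4 rows → SensorID takes values {349, 347, 350} — violation; Reading=61: 4 rows → SensorID takes values {349, 357, 350, 360} — violation; Reading=65: 2 rows → SensorID takes values {349, 357} — violation — fails.
None of the 5 dependencies hold.

0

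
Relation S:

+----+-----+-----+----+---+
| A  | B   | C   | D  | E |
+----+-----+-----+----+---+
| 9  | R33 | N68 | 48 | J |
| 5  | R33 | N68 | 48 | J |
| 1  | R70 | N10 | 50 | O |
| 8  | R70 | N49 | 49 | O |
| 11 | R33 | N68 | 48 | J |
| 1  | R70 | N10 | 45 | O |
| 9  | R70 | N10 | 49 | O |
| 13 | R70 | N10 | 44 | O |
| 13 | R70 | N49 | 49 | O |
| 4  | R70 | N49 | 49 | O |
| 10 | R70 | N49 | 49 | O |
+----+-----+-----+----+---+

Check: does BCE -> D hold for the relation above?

No

(B=R33, C=N68, E=J): 3 rows → D = 48, 48, 48 ✓
(B=R70, C=N10, E=O): 4 rows → D takes values {50, 45, 49, 44} — violation
(B=R70, C=N49, E=O): 4 rows → D = 49, 49, 49, 49 ✓
Two rows agree on BCE but differ on D, so BCE -> D does not hold.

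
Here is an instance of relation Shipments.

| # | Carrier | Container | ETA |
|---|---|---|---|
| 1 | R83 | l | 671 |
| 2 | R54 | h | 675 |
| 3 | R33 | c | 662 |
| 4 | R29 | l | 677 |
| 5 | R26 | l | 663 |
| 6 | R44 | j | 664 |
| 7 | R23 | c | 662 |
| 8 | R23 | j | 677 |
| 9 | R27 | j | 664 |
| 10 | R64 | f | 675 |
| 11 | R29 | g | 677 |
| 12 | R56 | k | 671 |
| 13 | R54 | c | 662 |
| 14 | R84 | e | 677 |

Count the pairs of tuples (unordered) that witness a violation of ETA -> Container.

ETA=671: violating pairs (1,12) — 1 pair.
ETA=675: violating pairs (2,10) — 1 pair.
ETA=662: all 3 rows agree on Container — 0 pairs.
ETA=677: violating pairs (4,8), (4,11), (4,14), (8,11), (8,14), (11,14) — 6 pairs.
ETA=664: all 2 rows agree on Container — 0 pairs.

8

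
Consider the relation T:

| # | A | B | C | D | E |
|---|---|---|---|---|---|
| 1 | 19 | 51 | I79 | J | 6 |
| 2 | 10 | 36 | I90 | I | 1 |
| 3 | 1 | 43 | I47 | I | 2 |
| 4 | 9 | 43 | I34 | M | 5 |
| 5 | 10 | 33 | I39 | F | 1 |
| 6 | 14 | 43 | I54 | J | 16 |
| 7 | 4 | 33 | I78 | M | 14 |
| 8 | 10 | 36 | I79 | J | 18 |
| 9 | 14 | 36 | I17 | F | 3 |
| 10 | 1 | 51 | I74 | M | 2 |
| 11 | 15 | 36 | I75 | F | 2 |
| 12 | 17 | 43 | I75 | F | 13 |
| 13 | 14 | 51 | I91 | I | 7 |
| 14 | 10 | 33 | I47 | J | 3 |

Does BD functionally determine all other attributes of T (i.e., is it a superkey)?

No

Rows 9 and 11 have the same BD value (B=36, D=F) but are distinct tuples, so BD does not determine every attribute — not a superkey.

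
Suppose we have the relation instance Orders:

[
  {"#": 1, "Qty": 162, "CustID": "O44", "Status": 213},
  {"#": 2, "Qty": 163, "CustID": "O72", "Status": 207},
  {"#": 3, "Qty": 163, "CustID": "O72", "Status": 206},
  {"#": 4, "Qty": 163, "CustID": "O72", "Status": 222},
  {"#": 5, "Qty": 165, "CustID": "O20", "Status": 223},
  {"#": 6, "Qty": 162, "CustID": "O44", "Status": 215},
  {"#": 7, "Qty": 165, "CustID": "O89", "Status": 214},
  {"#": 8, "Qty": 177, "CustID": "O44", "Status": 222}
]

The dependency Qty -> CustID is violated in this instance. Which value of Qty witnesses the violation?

Qty=162: rows 1, 6 → CustID = O44, O44 ✓
Qty=163: rows 2, 3, 4 → CustID = O72, O72, O72 ✓
Qty=165: rows 5, 7 → CustID takes values {O20, O89} — violation
Qty=177: row 8 → CustID = O44 ✓
The only Qty value with inconsistent CustID is Qty=165.

165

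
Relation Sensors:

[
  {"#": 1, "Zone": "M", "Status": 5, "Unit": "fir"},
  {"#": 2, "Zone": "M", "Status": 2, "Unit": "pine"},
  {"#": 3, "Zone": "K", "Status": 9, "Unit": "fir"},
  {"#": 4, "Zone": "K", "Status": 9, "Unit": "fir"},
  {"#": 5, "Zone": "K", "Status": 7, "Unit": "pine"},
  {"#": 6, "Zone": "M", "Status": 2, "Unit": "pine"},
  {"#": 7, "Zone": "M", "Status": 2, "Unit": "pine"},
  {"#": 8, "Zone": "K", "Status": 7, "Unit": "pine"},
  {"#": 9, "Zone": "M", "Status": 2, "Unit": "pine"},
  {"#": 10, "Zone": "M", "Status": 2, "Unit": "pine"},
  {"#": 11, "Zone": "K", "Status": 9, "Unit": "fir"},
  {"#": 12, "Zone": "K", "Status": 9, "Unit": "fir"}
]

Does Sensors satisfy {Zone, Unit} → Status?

(Zone=M, Unit=fir): row 1 → Status = 5 ✓
(Zone=M, Unit=pine): rows 2, 6, 7, 9, 10 → Status = 2, 2, 2, 2, 2 ✓
(Zone=K, Unit=fir): rows 3, 4, 11, 12 → Status = 9, 9, 9, 9 ✓
(Zone=K, Unit=pine): rows 5, 8 → Status = 7, 7 ✓
Every {Zone, Unit} value is associated with a single Status value, so {Zone, Unit} → Status holds.

Yes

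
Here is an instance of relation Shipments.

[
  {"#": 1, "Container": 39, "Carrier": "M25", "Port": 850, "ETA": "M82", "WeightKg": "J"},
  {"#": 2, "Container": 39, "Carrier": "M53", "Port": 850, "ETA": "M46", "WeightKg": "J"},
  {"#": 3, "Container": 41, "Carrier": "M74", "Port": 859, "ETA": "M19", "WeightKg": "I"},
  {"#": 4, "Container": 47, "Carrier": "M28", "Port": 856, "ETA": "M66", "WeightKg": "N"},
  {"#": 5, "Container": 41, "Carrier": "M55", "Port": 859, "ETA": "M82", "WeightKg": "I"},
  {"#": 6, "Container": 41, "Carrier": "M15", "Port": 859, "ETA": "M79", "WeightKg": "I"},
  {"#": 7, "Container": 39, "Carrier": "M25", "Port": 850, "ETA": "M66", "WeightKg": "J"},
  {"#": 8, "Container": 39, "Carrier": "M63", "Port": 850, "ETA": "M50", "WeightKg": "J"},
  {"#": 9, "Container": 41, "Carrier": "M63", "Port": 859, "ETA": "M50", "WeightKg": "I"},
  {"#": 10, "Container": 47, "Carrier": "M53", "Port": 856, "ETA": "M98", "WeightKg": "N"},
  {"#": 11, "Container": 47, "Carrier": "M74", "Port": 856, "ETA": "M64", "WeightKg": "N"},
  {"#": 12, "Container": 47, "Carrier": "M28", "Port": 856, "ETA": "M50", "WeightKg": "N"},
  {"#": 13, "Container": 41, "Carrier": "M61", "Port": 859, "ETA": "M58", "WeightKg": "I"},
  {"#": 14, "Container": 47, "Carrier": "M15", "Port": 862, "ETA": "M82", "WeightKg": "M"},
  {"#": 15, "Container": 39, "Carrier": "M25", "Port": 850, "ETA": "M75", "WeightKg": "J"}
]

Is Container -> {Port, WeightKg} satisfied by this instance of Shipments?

No

Container=39: rows 1, 2, 7, 8, 15 → {Port,WeightKg} = (850, J), (850, J), (850, J), (850, J), (850, J) ✓
Container=41: rows 3, 5, 6, 9, 13 → {Port,WeightKg} = (859, I), (859, I), (859, I), (859, I), (859, I) ✓
Container=47: rows 4, 10, 11, 12, 14 → {Port,WeightKg} takes values {(856, N), (862, M)} — violation
Two rows agree on Container but differ on {Port, WeightKg}, so Container -> {Port, WeightKg} does not hold.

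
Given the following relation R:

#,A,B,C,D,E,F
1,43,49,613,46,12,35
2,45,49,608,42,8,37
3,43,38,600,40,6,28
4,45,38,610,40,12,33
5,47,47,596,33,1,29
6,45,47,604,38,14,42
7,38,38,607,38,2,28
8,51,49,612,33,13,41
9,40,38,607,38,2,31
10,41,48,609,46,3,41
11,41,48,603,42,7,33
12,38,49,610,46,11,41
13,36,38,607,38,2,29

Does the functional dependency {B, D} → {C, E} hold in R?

No

(B=49, D=46): rows 1, 12 → {C,E} takes values {(613, 12), (610, 11)} — violation
(B=49, D=42): row 2 → {C,E} = (608, 8) ✓
(B=38, D=40): rows 3, 4 → {C,E} takes values {(600, 6), (610, 12)} — violation
(B=47, D=33): row 5 → {C,E} = (596, 1) ✓
(B=47, D=38): row 6 → {C,E} = (604, 14) ✓
(B=38, D=38): rows 7, 9, 13 → {C,E} = (607, 2), (607, 2), (607, 2) ✓
(B=49, D=33): row 8 → {C,E} = (612, 13) ✓
(B=48, D=46): row 10 → {C,E} = (609, 3) ✓
(B=48, D=42): row 11 → {C,E} = (603, 7) ✓
Two rows agree on {B, D} but differ on {C, E}, so {B, D} → {C, E} does not hold.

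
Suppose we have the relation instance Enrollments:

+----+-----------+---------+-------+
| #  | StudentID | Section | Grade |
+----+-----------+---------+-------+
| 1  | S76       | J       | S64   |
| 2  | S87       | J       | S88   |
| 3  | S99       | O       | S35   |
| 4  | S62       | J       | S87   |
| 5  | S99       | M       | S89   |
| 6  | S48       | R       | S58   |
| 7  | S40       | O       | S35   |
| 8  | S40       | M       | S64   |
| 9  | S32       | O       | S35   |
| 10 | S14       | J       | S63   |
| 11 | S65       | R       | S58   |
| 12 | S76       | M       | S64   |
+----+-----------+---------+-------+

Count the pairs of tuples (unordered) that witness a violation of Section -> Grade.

Section=J: violating pairs (1,2), (1,4), (1,10), (2,4), (2,10), (4,10) — 6 pairs.
Section=O: all 3 rows agree on Grade — 0 pairs.
Section=M: violating pairs (5,8), (5,12) — 2 pairs.
Section=R: all 2 rows agree on Grade — 0 pairs.

8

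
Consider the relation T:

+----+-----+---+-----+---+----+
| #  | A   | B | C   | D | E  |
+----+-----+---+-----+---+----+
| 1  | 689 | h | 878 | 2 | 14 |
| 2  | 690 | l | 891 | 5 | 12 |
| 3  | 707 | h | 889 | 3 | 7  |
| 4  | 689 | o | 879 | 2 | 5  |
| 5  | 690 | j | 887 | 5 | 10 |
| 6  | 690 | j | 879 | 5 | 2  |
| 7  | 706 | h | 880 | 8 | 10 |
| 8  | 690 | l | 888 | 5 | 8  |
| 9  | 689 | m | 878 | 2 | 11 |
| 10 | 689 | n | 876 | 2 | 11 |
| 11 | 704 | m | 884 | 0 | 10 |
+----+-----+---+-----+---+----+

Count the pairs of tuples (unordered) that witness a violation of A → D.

0

A=689: all 4 rows agree on D — 0 pairs.
A=690: all 4 rows agree on D — 0 pairs.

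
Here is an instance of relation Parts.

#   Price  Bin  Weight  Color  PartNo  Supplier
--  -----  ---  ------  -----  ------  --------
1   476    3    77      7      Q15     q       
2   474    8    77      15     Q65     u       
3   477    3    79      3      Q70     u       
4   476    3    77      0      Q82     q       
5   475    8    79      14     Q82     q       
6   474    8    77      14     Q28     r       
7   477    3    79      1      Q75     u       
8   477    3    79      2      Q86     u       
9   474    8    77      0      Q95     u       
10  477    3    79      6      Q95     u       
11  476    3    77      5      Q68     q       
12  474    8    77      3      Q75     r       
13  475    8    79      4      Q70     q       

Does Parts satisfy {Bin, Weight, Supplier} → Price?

(Bin=3, Weight=77, Supplier=q): rows 1, 4, 11 → Price = 476, 476, 476 ✓
(Bin=8, Weight=77, Supplier=u): rows 2, 9 → Price = 474, 474 ✓
(Bin=3, Weight=79, Supplier=u): rows 3, 7, 8, 10 → Price = 477, 477, 477, 477 ✓
(Bin=8, Weight=79, Supplier=q): rows 5, 13 → Price = 475, 475 ✓
(Bin=8, Weight=77, Supplier=r): rows 6, 12 → Price = 474, 474 ✓
Every {Bin, Weight, Supplier} value is associated with a single Price value, so {Bin, Weight, Supplier} → Price holds.

Yes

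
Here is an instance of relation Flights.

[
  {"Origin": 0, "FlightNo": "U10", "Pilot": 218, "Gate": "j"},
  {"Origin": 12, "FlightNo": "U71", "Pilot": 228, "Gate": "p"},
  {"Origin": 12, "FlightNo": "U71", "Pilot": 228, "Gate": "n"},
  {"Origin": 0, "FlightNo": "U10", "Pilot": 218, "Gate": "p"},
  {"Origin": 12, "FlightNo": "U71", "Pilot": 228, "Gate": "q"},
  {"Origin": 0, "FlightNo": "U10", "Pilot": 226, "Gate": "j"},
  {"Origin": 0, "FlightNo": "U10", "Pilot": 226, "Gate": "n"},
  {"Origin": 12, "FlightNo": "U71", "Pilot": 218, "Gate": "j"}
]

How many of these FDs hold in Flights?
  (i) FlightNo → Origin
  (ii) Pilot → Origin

(i) FlightNo → Origin: every LHS value maps to a single RHS value — holds.
(ii) Pilot → Origin: Pilot=218: 3 rows → Origin takes values {0, 12} — violation — fails.
1 of the 2 dependencies holds.

1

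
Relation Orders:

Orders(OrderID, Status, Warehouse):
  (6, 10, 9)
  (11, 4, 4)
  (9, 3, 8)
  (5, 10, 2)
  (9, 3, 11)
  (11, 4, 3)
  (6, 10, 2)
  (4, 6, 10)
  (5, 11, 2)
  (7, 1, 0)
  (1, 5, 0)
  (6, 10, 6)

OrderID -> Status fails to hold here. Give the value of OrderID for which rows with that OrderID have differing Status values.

OrderID=6: 3 rows → Status = 10, 10, 10 ✓
OrderID=11: 2 rows → Status = 4, 4 ✓
OrderID=9: 2 rows → Status = 3, 3 ✓
OrderID=5: 2 rows → Status takes values {10, 11} — violation
OrderID=4: 1 row → Status = 6 ✓
OrderID=7: 1 row → Status = 1 ✓
OrderID=1: 1 row → Status = 5 ✓
The only OrderID value with inconsistent Status is OrderID=5.

5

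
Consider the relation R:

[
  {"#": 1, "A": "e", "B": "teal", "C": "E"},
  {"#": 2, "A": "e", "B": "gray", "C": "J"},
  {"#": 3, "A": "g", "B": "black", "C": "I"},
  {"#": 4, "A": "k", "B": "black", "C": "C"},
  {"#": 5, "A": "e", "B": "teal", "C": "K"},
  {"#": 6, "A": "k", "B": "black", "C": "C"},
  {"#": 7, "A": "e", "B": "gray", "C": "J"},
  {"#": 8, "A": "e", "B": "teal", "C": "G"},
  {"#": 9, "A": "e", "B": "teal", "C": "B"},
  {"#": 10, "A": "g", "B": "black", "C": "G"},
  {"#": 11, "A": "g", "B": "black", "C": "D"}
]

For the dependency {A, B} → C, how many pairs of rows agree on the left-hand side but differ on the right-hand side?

(A=e, B=teal): violating pairs (1,5), (1,8), (1,9), (5,8), (5,9), (8,9) — 6 pairs.
(A=e, B=gray): all 2 rows agree on C — 0 pairs.
(A=g, B=black): violating pairs (3,10), (3,11), (10,11) — 3 pairs.
(A=k, B=black): all 2 rows agree on C — 0 pairs.

9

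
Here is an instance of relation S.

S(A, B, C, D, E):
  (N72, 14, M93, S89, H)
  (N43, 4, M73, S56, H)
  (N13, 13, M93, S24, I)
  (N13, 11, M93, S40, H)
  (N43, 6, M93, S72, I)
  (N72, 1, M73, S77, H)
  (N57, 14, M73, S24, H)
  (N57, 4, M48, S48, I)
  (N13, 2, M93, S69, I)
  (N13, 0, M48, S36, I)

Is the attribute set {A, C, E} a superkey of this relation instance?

No

Two distinct rows share (A=N13, C=M93, E=I), so {A, C, E} does not determine every attribute — not a superkey.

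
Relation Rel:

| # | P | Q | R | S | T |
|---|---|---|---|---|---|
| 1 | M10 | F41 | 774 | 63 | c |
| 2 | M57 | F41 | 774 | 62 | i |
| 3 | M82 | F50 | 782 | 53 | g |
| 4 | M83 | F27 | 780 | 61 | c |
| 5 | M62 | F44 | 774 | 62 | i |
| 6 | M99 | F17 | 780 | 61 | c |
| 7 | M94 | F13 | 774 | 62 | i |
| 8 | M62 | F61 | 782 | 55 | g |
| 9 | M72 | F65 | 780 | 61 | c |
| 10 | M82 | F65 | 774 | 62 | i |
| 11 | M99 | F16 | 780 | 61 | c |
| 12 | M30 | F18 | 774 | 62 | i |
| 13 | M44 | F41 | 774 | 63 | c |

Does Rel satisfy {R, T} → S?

(R=774, T=c): rows 1, 13 → S = 63, 63 ✓
(R=774, T=i): rows 2, 5, 7, 10, 12 → S = 62, 62, 62, 62, 62 ✓
(R=782, T=g): rows 3, 8 → S takes values {53, 55} — violation
(R=780, T=c): rows 4, 6, 9, 11 → S = 61, 61, 61, 61 ✓
Two rows agree on {R, T} but differ on S, so {R, T} → S does not hold.

No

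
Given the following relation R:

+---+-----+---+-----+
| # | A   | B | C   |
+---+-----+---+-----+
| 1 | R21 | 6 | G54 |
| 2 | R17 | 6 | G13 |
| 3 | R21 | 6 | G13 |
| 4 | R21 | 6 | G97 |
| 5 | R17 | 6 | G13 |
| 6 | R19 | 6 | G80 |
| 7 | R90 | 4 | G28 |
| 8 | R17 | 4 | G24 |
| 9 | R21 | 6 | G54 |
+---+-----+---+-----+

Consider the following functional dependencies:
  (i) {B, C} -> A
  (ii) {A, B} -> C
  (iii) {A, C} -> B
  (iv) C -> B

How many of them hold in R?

2

(i) {B, C} -> A: (B=6, C=G13): rows 2, 3, 5 → A takes values {R17, R21} — violation — fails.
(ii) {A, B} -> C: (A=R21, B=6): rows 1, 3, 4, 9 → C takes values {G54, G13, G97} — violation — fails.
(iii) {A, C} -> B: every LHS value maps to a single RHS value — holds.
(iv) C -> B: every LHS value maps to a single RHS value — holds.
2 of the 4 dependencies hold.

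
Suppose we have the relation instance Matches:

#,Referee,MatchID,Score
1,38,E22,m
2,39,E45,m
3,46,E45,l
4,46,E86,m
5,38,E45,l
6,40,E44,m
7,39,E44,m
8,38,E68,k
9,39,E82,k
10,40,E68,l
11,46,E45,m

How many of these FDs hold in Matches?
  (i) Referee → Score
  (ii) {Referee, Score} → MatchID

(i) Referee → Score: Referee=38: rows 1, 5, 8 → Score takes values {m, l, k} — violation; Referee=39: rows 2, 7, 9 → Score takes values {m, k} — violation; Referee=46: rows 3, 4, 11 → Score takes values {l, m} — violation; Referee=40: rows 6, 10 → Score takes values {m, l} — violation — fails.
(ii) {Referee, Score} → MatchID: (Referee=39, Score=m): rows 2, 7 → MatchID takes values {E45, E44} — violation; (Referee=46, Score=m): rows 4, 11 → MatchID takes values {E86, E45} — violation — fails.
None of the 2 dependencies hold.

0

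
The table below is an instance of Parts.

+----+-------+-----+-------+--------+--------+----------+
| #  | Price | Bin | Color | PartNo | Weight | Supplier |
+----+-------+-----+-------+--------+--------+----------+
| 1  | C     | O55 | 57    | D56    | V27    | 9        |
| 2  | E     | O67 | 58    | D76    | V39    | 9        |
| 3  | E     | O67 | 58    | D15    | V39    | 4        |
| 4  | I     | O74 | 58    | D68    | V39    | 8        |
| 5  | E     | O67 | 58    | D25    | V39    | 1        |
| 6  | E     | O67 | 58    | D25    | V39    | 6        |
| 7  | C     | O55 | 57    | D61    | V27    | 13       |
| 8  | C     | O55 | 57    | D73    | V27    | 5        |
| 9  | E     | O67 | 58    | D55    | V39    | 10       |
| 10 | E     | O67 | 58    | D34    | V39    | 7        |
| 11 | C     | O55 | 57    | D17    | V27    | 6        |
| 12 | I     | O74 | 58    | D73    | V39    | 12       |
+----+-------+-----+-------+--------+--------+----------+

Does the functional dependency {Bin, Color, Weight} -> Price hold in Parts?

(Bin=O55, Color=57, Weight=V27): rows 1, 7, 8, 11 → Price = C, C, C, C ✓
(Bin=O67, Color=58, Weight=V39): rows 2, 3, 5, 6, 9, 10 → Price = E, E, E, E, E, E ✓
(Bin=O74, Color=58, Weight=V39): rows 4, 12 → Price = I, I ✓
Every {Bin, Color, Weight} value is associated with a single Price value, so {Bin, Color, Weight} -> Price holds.

Yes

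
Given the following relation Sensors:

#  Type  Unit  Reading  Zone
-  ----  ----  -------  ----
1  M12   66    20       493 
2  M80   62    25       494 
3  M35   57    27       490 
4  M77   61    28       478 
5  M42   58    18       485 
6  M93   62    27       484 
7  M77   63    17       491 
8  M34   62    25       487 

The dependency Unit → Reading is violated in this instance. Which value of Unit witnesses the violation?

Unit=66: row 1 → Reading = 20 ✓
Unit=62: rows 2, 6, 8 → Reading takes values {25, 27} — violation
Unit=57: row 3 → Reading = 27 ✓
Unit=61: row 4 → Reading = 28 ✓
Unit=58: row 5 → Reading = 18 ✓
Unit=63: row 7 → Reading = 17 ✓
The only Unit value with inconsistent Reading is Unit=62.

62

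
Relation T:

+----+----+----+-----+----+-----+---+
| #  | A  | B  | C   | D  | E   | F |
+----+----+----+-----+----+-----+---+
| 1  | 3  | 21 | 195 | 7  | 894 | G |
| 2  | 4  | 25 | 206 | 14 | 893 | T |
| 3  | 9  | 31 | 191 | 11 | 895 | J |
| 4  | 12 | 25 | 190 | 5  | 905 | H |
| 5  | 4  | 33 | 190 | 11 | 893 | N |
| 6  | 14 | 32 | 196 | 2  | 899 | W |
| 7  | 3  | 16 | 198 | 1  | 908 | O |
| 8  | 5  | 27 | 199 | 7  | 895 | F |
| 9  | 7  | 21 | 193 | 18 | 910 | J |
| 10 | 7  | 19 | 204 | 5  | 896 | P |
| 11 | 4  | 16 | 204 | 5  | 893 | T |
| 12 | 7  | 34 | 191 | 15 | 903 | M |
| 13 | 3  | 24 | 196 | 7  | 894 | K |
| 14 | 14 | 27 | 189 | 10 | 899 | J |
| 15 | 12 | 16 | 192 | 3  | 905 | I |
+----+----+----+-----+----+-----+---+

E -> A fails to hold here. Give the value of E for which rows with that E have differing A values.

E=894: rows 1, 13 → A = 3, 3 ✓
E=893: rows 2, 5, 11 → A = 4, 4, 4 ✓
E=895: rows 3, 8 → A takes values {9, 5} — violation
E=905: rows 4, 15 → A = 12, 12 ✓
E=899: rows 6, 14 → A = 14, 14 ✓
E=908: row 7 → A = 3 ✓
E=910: row 9 → A = 7 ✓
E=896: row 10 → A = 7 ✓
E=903: row 12 → A = 7 ✓
The only E value with inconsistent A is E=895.

895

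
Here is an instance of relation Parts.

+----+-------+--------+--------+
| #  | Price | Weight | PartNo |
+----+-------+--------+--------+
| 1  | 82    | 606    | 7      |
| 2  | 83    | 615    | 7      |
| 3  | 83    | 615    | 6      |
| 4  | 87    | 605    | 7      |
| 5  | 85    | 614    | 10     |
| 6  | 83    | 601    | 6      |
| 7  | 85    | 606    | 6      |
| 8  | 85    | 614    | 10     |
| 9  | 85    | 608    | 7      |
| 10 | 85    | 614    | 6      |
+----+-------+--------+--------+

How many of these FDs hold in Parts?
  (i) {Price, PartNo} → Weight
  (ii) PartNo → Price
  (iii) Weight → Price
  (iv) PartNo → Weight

0

(i) {Price, PartNo} → Weight: (Price=83, PartNo=6): rows 3, 6 → Weight takes values {615, 601} — violation; (Price=85, PartNo=6): rows 7, 10 → Weight takes values {606, 614} — violation — fails.
(ii) PartNo → Price: PartNo=7: rows 1, 2, 4, 9 → Price takes values {82, 83, 87, 85} — violation; PartNo=6: rows 3, 6, 7, 10 → Price takes values {83, 85} — violation — fails.
(iii) Weight → Price: Weight=606: rows 1, 7 → Price takes values {82, 85} — violation — fails.
(iv) PartNo → Weight: PartNo=7: rows 1, 2, 4, 9 → Weight takes values {606, 615, 605, 608} — violation; PartNo=6: rows 3, 6, 7, 10 → Weight takes values {615, 601, 606, 614} — violation — fails.
None of the 4 dependencies hold.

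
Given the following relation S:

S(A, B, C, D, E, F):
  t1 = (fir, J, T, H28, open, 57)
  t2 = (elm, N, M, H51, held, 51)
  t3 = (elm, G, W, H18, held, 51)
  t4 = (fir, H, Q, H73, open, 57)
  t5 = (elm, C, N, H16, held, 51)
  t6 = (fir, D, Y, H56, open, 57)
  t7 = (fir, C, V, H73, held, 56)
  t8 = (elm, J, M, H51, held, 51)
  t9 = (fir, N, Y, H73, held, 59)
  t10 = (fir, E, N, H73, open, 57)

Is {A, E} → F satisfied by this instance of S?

(A=fir, E=open): rows 1, 4, 6, 10 → F = 57, 57, 57, 57 ✓
(A=elm, E=held): rows 2, 3, 5, 8 → F = 51, 51, 51, 51 ✓
(A=fir, E=held): rows 7, 9 → F takes values {56, 59} — violation
Two rows agree on {A, E} but differ on F, so {A, E} → F does not hold.

No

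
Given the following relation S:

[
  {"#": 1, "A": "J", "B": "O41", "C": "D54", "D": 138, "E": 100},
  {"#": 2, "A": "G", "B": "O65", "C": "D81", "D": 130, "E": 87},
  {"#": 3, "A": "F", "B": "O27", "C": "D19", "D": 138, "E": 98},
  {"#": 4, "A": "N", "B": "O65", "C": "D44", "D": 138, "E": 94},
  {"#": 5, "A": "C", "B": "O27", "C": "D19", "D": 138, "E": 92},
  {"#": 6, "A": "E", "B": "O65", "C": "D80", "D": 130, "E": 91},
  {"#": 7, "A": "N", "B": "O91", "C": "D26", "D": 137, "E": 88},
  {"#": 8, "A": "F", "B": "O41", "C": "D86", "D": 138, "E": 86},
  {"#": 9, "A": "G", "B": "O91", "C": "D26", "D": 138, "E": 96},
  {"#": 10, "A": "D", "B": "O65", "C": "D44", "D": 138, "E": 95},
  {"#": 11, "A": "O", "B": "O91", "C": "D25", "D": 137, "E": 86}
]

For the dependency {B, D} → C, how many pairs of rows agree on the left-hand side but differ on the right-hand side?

3

(B=O41, D=138): violating pairs (1,8) — 1 pair.
(B=O65, D=130): violating pairs (2,6) — 1 pair.
(B=O27, D=138): all 2 rows agree on C — 0 pairs.
(B=O65, D=138): all 2 rows agree on C — 0 pairs.
(B=O91, D=137): violating pairs (7,11) — 1 pair.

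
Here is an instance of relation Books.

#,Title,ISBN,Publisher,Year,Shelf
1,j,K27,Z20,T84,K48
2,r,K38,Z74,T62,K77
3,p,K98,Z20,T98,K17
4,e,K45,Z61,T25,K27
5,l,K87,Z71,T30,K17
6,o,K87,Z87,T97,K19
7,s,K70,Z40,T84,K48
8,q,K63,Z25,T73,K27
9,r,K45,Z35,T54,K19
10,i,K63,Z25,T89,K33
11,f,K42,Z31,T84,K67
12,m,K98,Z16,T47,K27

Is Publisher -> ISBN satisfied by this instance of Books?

Publisher=Z20: rows 1, 3 → ISBN takes values {K27, K98} — violation
Publisher=Z74: row 2 → ISBN = K38 ✓
Publisher=Z61: row 4 → ISBN = K45 ✓
Publisher=Z71: row 5 → ISBN = K87 ✓
Publisher=Z87: row 6 → ISBN = K87 ✓
Publisher=Z40: row 7 → ISBN = K70 ✓
Publisher=Z25: rows 8, 10 → ISBN = K63, K63 ✓
Publisher=Z35: row 9 → ISBN = K45 ✓
Publisher=Z31: row 11 → ISBN = K42 ✓
Publisher=Z16: row 12 → ISBN = K98 ✓
Two rows agree on Publisher but differ on ISBN, so Publisher -> ISBN does not hold.

No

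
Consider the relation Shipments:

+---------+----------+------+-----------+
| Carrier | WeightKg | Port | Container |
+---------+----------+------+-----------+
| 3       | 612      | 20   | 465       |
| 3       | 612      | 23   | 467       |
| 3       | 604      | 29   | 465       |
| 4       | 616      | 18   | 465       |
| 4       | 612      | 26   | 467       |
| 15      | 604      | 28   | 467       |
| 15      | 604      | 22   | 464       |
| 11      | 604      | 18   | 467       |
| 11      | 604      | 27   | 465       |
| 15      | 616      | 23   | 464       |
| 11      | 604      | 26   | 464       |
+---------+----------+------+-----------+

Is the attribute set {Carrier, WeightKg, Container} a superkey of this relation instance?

Yes

All 11 rows have distinct {Carrier, WeightKg, Container} values, so {Carrier, WeightKg, Container} → (all attributes) holds and {Carrier, WeightKg, Container} is a superkey.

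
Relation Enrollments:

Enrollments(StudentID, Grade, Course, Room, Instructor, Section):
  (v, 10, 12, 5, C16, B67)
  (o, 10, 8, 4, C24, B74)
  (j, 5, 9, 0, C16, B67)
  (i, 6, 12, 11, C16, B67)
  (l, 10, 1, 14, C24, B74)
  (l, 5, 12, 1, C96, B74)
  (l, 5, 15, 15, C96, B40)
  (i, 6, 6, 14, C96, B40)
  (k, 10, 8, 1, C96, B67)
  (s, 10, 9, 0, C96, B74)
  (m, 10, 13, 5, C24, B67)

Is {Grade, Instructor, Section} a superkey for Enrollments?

No

Two distinct rows share (Grade=10, Instructor=C24, Section=B74), so {Grade, Instructor, Section} does not determine every attribute — not a superkey.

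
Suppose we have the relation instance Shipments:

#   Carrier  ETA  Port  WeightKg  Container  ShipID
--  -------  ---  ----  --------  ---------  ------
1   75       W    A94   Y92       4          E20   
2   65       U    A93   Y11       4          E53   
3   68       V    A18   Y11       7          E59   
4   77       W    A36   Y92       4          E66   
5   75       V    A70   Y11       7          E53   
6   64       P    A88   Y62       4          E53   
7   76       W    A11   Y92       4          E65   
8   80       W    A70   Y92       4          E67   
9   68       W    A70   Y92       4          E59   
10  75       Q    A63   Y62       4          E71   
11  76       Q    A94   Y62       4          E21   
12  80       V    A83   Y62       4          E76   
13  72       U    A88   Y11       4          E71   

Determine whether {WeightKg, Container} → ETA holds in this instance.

(WeightKg=Y92, Container=4): rows 1, 4, 7, 8, 9 → ETA = W, W, W, W, W ✓
(WeightKg=Y11, Container=4): rows 2, 13 → ETA = U, U ✓
(WeightKg=Y11, Container=7): rows 3, 5 → ETA = V, V ✓
(WeightKg=Y62, Container=4): rows 6, 10, 11, 12 → ETA takes values {P, Q, V} — violation
Two rows agree on {WeightKg, Container} but differ on ETA, so {WeightKg, Container} → ETA does not hold.

No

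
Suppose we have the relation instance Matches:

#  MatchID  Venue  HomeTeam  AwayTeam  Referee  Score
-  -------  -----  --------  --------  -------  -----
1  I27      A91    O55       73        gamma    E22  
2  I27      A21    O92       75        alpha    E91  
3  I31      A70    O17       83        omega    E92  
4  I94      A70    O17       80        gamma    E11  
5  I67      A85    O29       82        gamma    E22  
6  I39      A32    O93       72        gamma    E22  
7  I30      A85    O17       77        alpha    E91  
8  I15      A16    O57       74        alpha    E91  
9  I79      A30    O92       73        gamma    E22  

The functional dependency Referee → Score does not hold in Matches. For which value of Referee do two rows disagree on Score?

Referee=gamma: rows 1, 4, 5, 6, 9 → Score takes values {E22, E11} — violation
Referee=alpha: rows 2, 7, 8 → Score = E91, E91, E91 ✓
Referee=omega: row 3 → Score = E92 ✓
The only Referee value with inconsistent Score is Referee=gamma.

gamma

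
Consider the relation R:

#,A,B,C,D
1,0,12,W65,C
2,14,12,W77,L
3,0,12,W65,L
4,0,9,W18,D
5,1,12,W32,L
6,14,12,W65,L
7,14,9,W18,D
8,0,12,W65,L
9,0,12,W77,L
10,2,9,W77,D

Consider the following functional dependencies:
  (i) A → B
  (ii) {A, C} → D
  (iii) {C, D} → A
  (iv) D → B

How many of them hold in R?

1

(i) A → B: A=0: rows 1, 3, 4, 8, 9 → B takes values {12, 9} — violation; A=14: rows 2, 6, 7 → B takes values {12, 9} — violation — fails.
(ii) {A, C} → D: (A=0, C=W65): rows 1, 3, 8 → D takes values {C, L} — violation — fails.
(iii) {C, D} → A: (C=W77, D=L): rows 2, 9 → A takes values {14, 0} — violation; (C=W65, D=L): rows 3, 6, 8 → A takes values {0, 14} — violation; (C=W18, D=D): rows 4, 7 → A takes values {0, 14} — violation — fails.
(iv) D → B: every LHS value maps to a single RHS value — holds.
1 of the 4 dependencies holds.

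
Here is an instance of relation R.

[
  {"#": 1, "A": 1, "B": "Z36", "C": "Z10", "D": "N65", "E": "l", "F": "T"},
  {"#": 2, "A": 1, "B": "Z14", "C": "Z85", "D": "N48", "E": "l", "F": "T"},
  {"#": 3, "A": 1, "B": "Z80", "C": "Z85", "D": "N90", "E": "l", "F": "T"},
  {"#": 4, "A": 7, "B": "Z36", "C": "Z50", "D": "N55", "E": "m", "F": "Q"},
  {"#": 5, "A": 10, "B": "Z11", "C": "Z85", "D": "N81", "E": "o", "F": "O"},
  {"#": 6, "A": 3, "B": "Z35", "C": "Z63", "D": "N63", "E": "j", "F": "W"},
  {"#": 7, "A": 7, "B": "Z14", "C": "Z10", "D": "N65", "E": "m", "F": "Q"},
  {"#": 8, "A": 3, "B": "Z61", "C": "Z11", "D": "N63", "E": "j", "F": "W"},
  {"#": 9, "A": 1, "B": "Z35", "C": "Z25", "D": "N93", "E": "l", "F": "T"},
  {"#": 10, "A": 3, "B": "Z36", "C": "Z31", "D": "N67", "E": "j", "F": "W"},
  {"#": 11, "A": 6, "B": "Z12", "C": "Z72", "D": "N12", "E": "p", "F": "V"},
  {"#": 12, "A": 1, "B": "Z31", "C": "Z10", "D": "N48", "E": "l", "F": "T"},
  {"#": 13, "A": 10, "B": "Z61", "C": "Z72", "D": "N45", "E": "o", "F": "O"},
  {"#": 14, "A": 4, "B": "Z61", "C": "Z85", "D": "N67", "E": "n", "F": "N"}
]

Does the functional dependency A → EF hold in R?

Yes

A=1: rows 1, 2, 3, 9, 12 → {E,F} = (l, T), (l, T), (l, T), (l, T), (l, T) ✓
A=7: rows 4, 7 → {E,F} = (m, Q), (m, Q) ✓
A=10: rows 5, 13 → {E,F} = (o, O), (o, O) ✓
A=3: rows 6, 8, 10 → {E,F} = (j, W), (j, W), (j, W) ✓
A=6: row 11 → {E,F} = (p, V) ✓
A=4: row 14 → {E,F} = (n, N) ✓
Every A value is associated with a single EF value, so A → EF holds.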